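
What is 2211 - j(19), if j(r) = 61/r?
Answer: 41948/19 ≈ 2207.8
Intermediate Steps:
2211 - j(19) = 2211 - 61/19 = 41948/19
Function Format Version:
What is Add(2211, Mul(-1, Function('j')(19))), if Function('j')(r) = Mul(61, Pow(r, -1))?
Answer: Rational(41948, 19) ≈ 2207.8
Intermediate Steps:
Add(2211, Mul(-1, Function('j')(19))) = Add(2211, Mul(-1, Mul(61, Pow(19, -1)))) = Add(2211, Mul(-1, Mul(61, Rational(1, 19)))) = Add(2211, Mul(-1, Rational(61, 19))) = Add(2211, Rational(-61, 19)) = Rational(41948, 19)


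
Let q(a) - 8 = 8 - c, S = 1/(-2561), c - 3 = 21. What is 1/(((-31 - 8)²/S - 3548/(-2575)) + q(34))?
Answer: -2575/10030365627 ≈ -2.5672e-7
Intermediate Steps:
c = 24 (c = 3 + 21 = 24)
S = -1/2561 ≈ -0.00039047
q(a) = -8 (q(a) = 8 + (8 - 1*24) = 8 + (8 - 24) = 8 - 16 = -8)
1/(((-31 - 8)²/S - 3548/(-2575)) + q(34)) = 1/(((-31 - 8)²/(-1/2561) - 3548/(-2575)) - 8) = 1/(((-39)²*(-2561) - 3548*(-1/2575)) - 8) = 1/((1521*(-2561) + 3548/2575) - 8) = 1/((-3895281 + 3548/2575) - 8) = 1/(-10030345027/2575 - 8) = 1/(-10030365627/2575) = -2575/10030365627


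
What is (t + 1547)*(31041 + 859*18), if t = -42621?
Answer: -1910064222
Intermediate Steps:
(t + 1547)*(31041 + 859*18) = (-42621 + 1547)*(31041 + 859*18) = -41074*(31041 + 15462) = -41074*46503 = -1910064222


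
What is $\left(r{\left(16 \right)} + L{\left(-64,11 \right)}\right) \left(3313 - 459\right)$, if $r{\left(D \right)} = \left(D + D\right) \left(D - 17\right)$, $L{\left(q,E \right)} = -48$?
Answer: $-228320$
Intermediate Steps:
$r{\left(D \right)} = 2 D \left(-17 + D\right)$
$\left(r{\left(16 \right)} + L{\left(-64,11 \right)}\right) \left(3313 - 459\right) = \left(2 \cdot 16 \left(-17 + 16\right) - 48\right) \left(3313 - 459\right) = \left(2 \cdot 16 \left(-1\right) - 48\right) 2854 = \left(-32 - 48\right) 2854 = \left(-80\right) 2854 = -228320$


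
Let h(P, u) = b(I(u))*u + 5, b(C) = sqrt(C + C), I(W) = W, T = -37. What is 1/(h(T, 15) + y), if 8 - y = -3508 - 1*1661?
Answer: 2591/13423187 - 15*sqrt(30)/26846374 ≈ 0.00018996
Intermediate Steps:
y = 5177 (y = 8 - (-3508 - 1*1661) = 8 - (-3508 - 1661) = 8 - 1*(-5169) = 8 + 5169 = 5177)
b(C) = sqrt(2)*sqrt(C) (b(C) = sqrt(2*C) = sqrt(2)*sqrt(C))
h(P, u) = 5 + sqrt(2)*u**(3/2) (h(P, u) = (sqrt(2)*sqrt(u))*u + 5 = sqrt(2)*u**(3/2) + 5 = 5 + sqrt(2)*u**(3/2))
1/(h(T, 15) + y) = 1/((5 + sqrt(2)*15**(3/2)) + 5177) = 1/((5 + sqrt(2)*(15*sqrt(15))) + 5177) = 1/((5 + 15*sqrt(30)) + 5177) = 1/(5182 + 15*sqrt(30))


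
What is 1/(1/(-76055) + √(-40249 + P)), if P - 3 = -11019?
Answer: -76055/296535370476626 - 5784363025*I*√51265/296535370476626 ≈ -2.5648e-10 - 0.0044166*I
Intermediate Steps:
P = -11016 (P = 3 - 11019 = -11016)
1/(1/(-76055) + √(-40249 + P)) = 1/(1/(-76055) + √(-40249 - 11016)) = 1/(-1/76055 + √(-51265)) = 1/(-1/76055 + I*√51265)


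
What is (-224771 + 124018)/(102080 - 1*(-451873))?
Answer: -100753/553953 ≈ -0.18188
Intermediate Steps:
(-224771 + 124018)/(102080 - 1*(-451873)) = -100753/(102080 + 451873) = -100753/553953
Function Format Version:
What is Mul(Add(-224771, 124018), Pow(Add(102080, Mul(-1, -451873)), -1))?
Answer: Rational(-100753, 553953) ≈ -0.18188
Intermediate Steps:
Mul(Add(-224771, 124018), Pow(Add(102080, Mul(-1, -451873)), -1)) = Mul(-100753, Pow(Add(102080, 451873), -1)) = Mul(-100753, Pow(553953, -1)) = Mul(-100753, Rational(1, 553953)) = Rational(-100753, 553953)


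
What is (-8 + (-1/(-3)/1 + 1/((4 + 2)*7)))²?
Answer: 11449/196 ≈ 58.413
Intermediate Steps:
(-8 + (-1/(-3)/1 + 1/((4 + 2)*7)))² = (-8 + (-1*(-⅓)*1 + (⅐)/6))² = (-8 + ((⅓)*1 + (⅙)*(⅐)))² = (-8 + (⅓ + 1/42))² = (-8 + 5/14)² = (-107/14)² = 11449/196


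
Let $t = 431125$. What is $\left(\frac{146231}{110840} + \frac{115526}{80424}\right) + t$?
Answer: $\frac{480394673107973}{1114274520} \approx 4.3113 \cdot 10^{5}$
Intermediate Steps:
$\left(\frac{146231}{110840} + \frac{115526}{80424}\right) + t = \left(\frac{146231}{110840} + \frac{115526}{80424}\right) + 431125 = \left(146231 \cdot \frac{1}{110840} + 115526 \cdot \frac{1}{80424}\right) + 431125 = \left(\frac{146231}{110840} + \frac{57763}{40212}\right) + 431125 = \frac{3070672973}{1114274520} + 431125 = \frac{480394673107973}{1114274520}$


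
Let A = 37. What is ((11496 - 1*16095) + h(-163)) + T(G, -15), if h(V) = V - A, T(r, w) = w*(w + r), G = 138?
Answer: -6644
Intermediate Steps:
T(r, w) = w*(r + w)
h(V) = -37 + V (h(V) = V - 1*37 = V - 37 = -37 + V)
((11496 - 1*16095) + h(-163)) + T(G, -15) = ((11496 - 1*16095) + (-37 - 163)) - 15*(138 - 15) = ((11496 - 16095) - 200) - 15*123 = (-4599 - 200) - 1845 = -4799 - 1845 = -6644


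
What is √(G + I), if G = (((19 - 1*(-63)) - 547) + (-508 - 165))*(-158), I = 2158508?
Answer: 2*√584578 ≈ 1529.2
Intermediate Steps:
G = 179804 (G = (((19 + 63) - 547) - 673)*(-158) = ((82 - 547) - 673)*(-158) = (-465 - 673)*(-158) = -1138*(-158) = 179804)
√(G + I) = √(179804 + 2158508) = √2338312 = 2*√584578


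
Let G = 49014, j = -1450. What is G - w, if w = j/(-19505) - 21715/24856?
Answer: 4752634531559/96963256 ≈ 49015.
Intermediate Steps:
w = -77501975/96963256 (w = -1450/(-19505) - 21715/24856 = -1450*(-1/19505) - 21715*1/24856 = 290/3901 - 21715/24856 = -77501975/96963256 ≈ -0.79929)
G - w = 49014 - 1*(-77501975/96963256) = 49014 + 77501975/96963256 = 4752634531559/96963256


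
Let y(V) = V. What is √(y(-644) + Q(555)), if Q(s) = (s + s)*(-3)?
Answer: I*√3974 ≈ 63.04*I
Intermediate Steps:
Q(s) = -6*s (Q(s) = (2*s)*(-3) = -6*s)
√(y(-644) + Q(555)) = √(-644 - 6*555) = √(-644 - 3330) = √(-3974) = I*√3974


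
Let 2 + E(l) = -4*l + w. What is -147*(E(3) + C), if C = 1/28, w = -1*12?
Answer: 15267/4 ≈ 3816.8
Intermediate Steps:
w = -12
C = 1/28 ≈ 0.035714
E(l) = -14 - 4*l (E(l) = -2 + (-4*l - 12) = -2 + (-12 - 4*l) = -14 - 4*l)
-147*(E(3) + C) = -147*((-14 - 4*3) + 1/28) = -147*((-14 - 12) + 1/28) = -147*(-26 + 1/28) = -147*(-727/28) = 15267/4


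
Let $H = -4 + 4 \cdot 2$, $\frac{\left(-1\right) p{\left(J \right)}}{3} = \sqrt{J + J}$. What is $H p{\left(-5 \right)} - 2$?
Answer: $-2 - 12 i \sqrt{10} \approx -2.0 - 37.947 i$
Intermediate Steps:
$p{\left(J \right)} = - 3 \sqrt{2} \sqrt{J}$ ($p{\left(J \right)} = - 3 \sqrt{J + J} = - 3 \sqrt{2 J} = - 3 \sqrt{2} \sqrt{J}$)
$H = 4$ ($H = -4 + 8 = 4$)
$H p{\left(-5 \right)} - 2 = 4 \left(- 3 \sqrt{2} \sqrt{-5}\right) - 2 = 4 \left(- 3 \sqrt{2} i \sqrt{5}\right) - 2 = 4 \left(- 3 i \sqrt{10}\right) - 2 = - 12 i \sqrt{10} - 2 = -2 - 12 i \sqrt{10}$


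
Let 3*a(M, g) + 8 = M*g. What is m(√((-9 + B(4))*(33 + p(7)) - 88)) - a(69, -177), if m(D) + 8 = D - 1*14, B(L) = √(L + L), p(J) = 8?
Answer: 12155/3 + √(-457 + 82*√2) ≈ 4051.7 + 18.467*I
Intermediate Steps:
B(L) = √2*√L (B(L) = √(2*L) = √2*√L)
m(D) = -22 + D (m(D) = -8 + (D - 1*14) = -8 + (D - 14) = -8 + (-14 + D) = -22 + D)
a(M, g) = -8/3 + M*g/3 (a(M, g) = -8/3 + (M*g)/3 = -8/3 + M*g/3)
m(√((-9 + B(4))*(33 + p(7)) - 88)) - a(69, -177) = (-22 + √((-9 + √2*√4)*(33 + 8) - 88)) - (-8/3 + (⅓)*69*(-177)) = (-22 + √((-9 + √2*2)*41 - 88)) - (-8/3 - 4071) = (-22 + √((-9 + 2*√2)*41 - 88)) - 1*(-12221/3) = (-22 + √((-369 + 82*√2) - 88)) + 12221/3 = (-22 + √(-457 + 82*√2)) + 12221/3 = 12155/3 + √(-457 + 82*√2)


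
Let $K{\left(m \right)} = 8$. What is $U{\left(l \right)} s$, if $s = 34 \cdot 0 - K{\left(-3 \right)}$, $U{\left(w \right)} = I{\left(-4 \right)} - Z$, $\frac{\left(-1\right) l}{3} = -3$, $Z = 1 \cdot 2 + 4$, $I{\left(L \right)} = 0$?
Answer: $48$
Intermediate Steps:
$Z = 6$ ($Z = 2 + 4 = 6$)
$l = 9$ ($l = \left(-3\right) \left(-3\right) = 9$)
$U{\left(w \right)} = -6$ ($U{\left(w \right)} = 0 - 6 = -6$)
$s = -8$ ($s = 34 \cdot 0 - 8 = 0 - 8 = -8$)
$U{\left(l \right)} s = \left(-6\right) \left(-8\right) = 48$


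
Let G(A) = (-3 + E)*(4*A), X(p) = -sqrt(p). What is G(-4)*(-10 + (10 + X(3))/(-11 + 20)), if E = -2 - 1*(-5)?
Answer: 0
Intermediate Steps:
E = 3 (E = -2 + 5 = 3)
G(A) = 0 (G(A) = (-3 + 3)*(4*A) = 0*(4*A) = 0)
G(-4)*(-10 + (10 + X(3))/(-11 + 20)) = 0*(-10 + (10 - sqrt(3))/(-11 + 20)) = 0*(-10 + (10 - sqrt(3))/9) = 0*(-10 + (10 - sqrt(3))*(1/9)) = 0*(-10 + (10/9 - sqrt(3)/9)) = 0*(-80/9 - sqrt(3)/9) = 0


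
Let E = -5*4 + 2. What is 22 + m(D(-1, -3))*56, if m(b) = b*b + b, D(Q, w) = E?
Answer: 17158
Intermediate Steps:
E = -18 (E = -20 + 2 = -18)
D(Q, w) = -18
m(b) = b + b² (m(b) = b² + b = b + b²)
22 + m(D(-1, -3))*56 = 22 - 18*(1 - 18)*56 = 22 - 18*(-17)*56 = 22 + 306*56 = 22 + 17136 = 17158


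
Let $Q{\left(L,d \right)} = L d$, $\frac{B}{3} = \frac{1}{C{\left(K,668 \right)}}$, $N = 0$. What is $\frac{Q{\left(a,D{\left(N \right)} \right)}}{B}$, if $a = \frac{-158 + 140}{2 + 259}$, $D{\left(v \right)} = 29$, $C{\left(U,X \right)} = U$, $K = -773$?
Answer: $\frac{1546}{3} \approx 515.33$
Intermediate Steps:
$a = - \frac{2}{29}$ ($a = - \frac{18}{261} = \left(-18\right) \frac{1}{261} = - \frac{2}{29} \approx -0.068966$)
$B = - \frac{3}{773}$ ($B = \frac{3}{-773} = 3 \left(- \frac{1}{773}\right) = - \frac{3}{773} \approx -0.003881$)
$\frac{Q{\left(a,D{\left(N \right)} \right)}}{B} = \frac{\left(- \frac{2}{29}\right) 29}{- \frac{3}{773}} = \left(-2\right) \left(- \frac{773}{3}\right) = \frac{1546}{3}$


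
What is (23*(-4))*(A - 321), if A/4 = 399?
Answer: -117300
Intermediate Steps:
A = 1596 (A = 4*399 = 1596)
(23*(-4))*(A - 321) = (23*(-4))*(1596 - 321) = -92*1275 = -117300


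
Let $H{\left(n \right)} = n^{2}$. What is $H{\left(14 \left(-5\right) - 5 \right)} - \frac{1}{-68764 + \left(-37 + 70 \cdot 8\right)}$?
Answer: $\frac{383855626}{68241} \approx 5625.0$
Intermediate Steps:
$H{\left(14 \left(-5\right) - 5 \right)} - \frac{1}{-68764 + \left(-37 + 70 \cdot 8\right)} = \left(14 \left(-5\right) - 5\right)^{2} - \frac{1}{-68764 + \left(-37 + 70 \cdot 8\right)} = \left(-70 - 5\right)^{2} - \frac{1}{-68764 + \left(-37 + 560\right)} = \left(-75\right)^{2} - \frac{1}{-68764 + 523} = 5625 - \frac{1}{-68241} = 5625 - - \frac{1}{68241} = 5625 + \frac{1}{68241} = \frac{383855626}{68241}$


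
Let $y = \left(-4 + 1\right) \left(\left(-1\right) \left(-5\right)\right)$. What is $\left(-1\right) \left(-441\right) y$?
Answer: $-6615$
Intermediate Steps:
$y = -15$ ($y = \left(-3\right) 5 = -15$)
$\left(-1\right) \left(-441\right) y = \left(-1\right) \left(-441\right) \left(-15\right) = 441 \left(-15\right) = -6615$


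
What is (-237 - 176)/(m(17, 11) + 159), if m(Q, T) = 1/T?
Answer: -649/250 ≈ -2.5960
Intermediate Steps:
(-237 - 176)/(m(17, 11) + 159) = (-237 - 176)/(1/11 + 159) = -413/(1/11 + 159) = -413/1750/11 = -413*11/1750 = -649/250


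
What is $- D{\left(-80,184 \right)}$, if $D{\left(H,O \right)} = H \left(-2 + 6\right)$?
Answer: $320$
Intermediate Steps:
$D{\left(H,O \right)} = 4 H$ ($D{\left(H,O \right)} = H 4 = 4 H$)
$- D{\left(-80,184 \right)} = - 4 \left(-80\right) = \left(-1\right) \left(-320\right) = 320$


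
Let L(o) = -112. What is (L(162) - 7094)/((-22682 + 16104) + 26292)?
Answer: -3603/9857 ≈ -0.36553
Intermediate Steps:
(L(162) - 7094)/((-22682 + 16104) + 26292) = (-112 - 7094)/((-22682 + 16104) + 26292) = -7206/(-6578 + 26292) = -7206/19714 = -7206*1/19714 = -3603/9857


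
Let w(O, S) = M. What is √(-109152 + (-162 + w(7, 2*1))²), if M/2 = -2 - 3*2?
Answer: 2*I*√19367 ≈ 278.33*I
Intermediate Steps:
M = -16 (M = 2*(-2 - 3*2) = 2*(-2 - 6) = 2*(-8) = -16)
w(O, S) = -16
√(-109152 + (-162 + w(7, 2*1))²) = √(-109152 + (-162 - 16)²) = √(-109152 + (-178)²) = √(-109152 + 31684) = √(-77468) = 2*I*√19367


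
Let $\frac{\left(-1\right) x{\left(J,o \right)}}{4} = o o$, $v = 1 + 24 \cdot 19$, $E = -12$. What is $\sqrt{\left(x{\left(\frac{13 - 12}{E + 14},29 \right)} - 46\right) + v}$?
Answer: $i \sqrt{2953} \approx 54.341 i$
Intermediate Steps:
$v = 457$ ($v = 1 + 456 = 457$)
$x{\left(J,o \right)} = - 4 o^{2}$ ($x{\left(J,o \right)} = - 4 o o = - 4 o^{2}$)
$\sqrt{\left(x{\left(\frac{13 - 12}{E + 14},29 \right)} - 46\right) + v} = \sqrt{\left(- 4 \cdot 29^{2} - 46\right) + 457} = \sqrt{\left(\left(-4\right) 841 - 46\right) + 457} = \sqrt{\left(-3364 - 46\right) + 457} = \sqrt{-3410 + 457} = \sqrt{-2953} = i \sqrt{2953}$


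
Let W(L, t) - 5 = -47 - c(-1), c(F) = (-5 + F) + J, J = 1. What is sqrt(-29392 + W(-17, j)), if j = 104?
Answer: I*sqrt(29429) ≈ 171.55*I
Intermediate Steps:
c(F) = -4 + F (c(F) = (-5 + F) + 1 = -4 + F)
W(L, t) = -37 (W(L, t) = 5 + (-47 - (-4 - 1)) = 5 + (-47 - 1*(-5)) = 5 + (-47 + 5) = 5 - 42 = -37)
sqrt(-29392 + W(-17, j)) = sqrt(-29392 - 37) = sqrt(-29429) = I*sqrt(29429)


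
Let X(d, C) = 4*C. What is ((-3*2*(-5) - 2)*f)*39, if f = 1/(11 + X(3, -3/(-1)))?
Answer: 1092/23 ≈ 47.478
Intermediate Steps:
f = 1/23 (f = 1/(11 + 4*(-3/(-1))) = 1/(11 + 4*(-3*(-1))) = 1/(11 + 4*3) = 1/(11 + 12) = 1/23 ≈ 0.043478)
((-3*2*(-5) - 2)*f)*39 = ((-3*2*(-5) - 2)*(1/23))*39 = ((-6*(-5) - 2)*(1/23))*39 = ((30 - 2)*(1/23))*39 = (28*(1/23))*39 = (28/23)*39 = 1092/23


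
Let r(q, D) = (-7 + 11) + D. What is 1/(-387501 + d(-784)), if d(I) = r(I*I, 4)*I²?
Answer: 1/4529747 ≈ 2.2076e-7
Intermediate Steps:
r(q, D) = 4 + D
d(I) = 8*I² (d(I) = (4 + 4)*I² = 8*I²)
1/(-387501 + d(-784)) = 1/(-387501 + 8*(-784)²) = 1/(-387501 + 8*614656) = 1/(-387501 + 4917248) = 1/4529747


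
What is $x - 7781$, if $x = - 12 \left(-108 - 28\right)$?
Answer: $-6149$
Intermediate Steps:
$x = 1632$ ($x = \left(-12\right) \left(-136\right) = 1632$)
$x - 7781 = 1632 - 7781 = -6149$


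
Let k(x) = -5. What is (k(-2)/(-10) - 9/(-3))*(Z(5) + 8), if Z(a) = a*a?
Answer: 231/2 ≈ 115.50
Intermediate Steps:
Z(a) = a²
(k(-2)/(-10) - 9/(-3))*(Z(5) + 8) = (-5/(-10) - 9/(-3))*(5² + 8) = (-5*(-⅒) - 9*(-⅓))*(25 + 8) = (½ + 3)*33 = (7/2)*33 = 231/2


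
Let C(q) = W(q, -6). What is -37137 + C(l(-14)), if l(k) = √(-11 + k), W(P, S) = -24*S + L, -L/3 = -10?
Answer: -36963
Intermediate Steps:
L = 30 (L = -3*(-10) = 30)
W(P, S) = 30 - 24*S (W(P, S) = -24*S + 30 = 30 - 24*S)
C(q) = 174 (C(q) = 30 - 24*(-6) = 30 + 144 = 174)
-37137 + C(l(-14)) = -37137 + 174 = -36963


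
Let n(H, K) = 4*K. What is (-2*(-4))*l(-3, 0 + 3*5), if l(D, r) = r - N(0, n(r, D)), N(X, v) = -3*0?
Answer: 120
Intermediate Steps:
N(X, v) = 0
l(D, r) = r (l(D, r) = r - 1*0 = r + 0 = r)
(-2*(-4))*l(-3, 0 + 3*5) = (-2*(-4))*(0 + 3*5) = 8*(0 + 15) = 8*15 = 120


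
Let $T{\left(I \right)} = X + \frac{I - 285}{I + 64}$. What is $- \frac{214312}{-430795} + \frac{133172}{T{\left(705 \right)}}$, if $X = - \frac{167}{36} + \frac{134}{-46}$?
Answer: $- \frac{36528251701147016}{1921689043615} \approx -19008.0$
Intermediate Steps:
$X = - \frac{6253}{828}$ ($X = \left(-167\right) \frac{1}{36} + 134 \left(- \frac{1}{46}\right) = - \frac{167}{36} - \frac{67}{23} = - \frac{6253}{828} \approx -7.5519$)
$T{\left(I \right)} = - \frac{6253}{828} + \frac{-285 + I}{64 + I}$ ($T{\left(I \right)} = - \frac{6253}{828} + \frac{I - 285}{I + 64} = - \frac{6253}{828} + \frac{-285 + I}{64 + I}$)
$- \frac{214312}{-430795} + \frac{133172}{T{\left(705 \right)}} = - \frac{214312}{-430795} + \frac{133172}{\frac{1}{828} \frac{1}{64 + 705} \left(-636172 - 3824625\right)} = \left(-214312\right) \left(- \frac{1}{430795}\right) + \frac{133172}{\frac{1}{828} \cdot \frac{1}{769} \left(-636172 - 3824625\right)} = \frac{214312}{430795} + \frac{133172}{\frac{1}{828} \cdot \frac{1}{769} \left(-4460797\right)} = \frac{214312}{430795} + \frac{133172}{- \frac{4460797}{636732}} = \frac{214312}{430795} + 133172 \left(- \frac{636732}{4460797}\right) = \frac{214312}{430795} - \frac{84794873904}{4460797} = - \frac{36528251701147016}{1921689043615}$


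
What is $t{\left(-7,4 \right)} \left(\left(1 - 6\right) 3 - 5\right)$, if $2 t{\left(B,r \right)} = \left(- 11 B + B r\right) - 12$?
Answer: $-370$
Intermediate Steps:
$t{\left(B,r \right)} = -6 - \frac{11 B}{2} + \frac{B r}{2}$ ($t{\left(B,r \right)} = \frac{\left(- 11 B + B r\right) - 12}{2} = \frac{-12 - 11 B + B r}{2} = -6 - \frac{11 B}{2} + \frac{B r}{2}$)
$t{\left(-7,4 \right)} \left(\left(1 - 6\right) 3 - 5\right) = \left(-6 - - \frac{77}{2} + \frac{1}{2} \left(-7\right) 4\right) \left(\left(1 - 6\right) 3 - 5\right) = \left(-6 + \frac{77}{2} - 14\right) \left(\left(1 - 6\right) 3 - 5\right) = \frac{37 \left(\left(-5\right) 3 - 5\right)}{2} = \frac{37 \left(-15 - 5\right)}{2} = \frac{37}{2} \left(-20\right) = -370$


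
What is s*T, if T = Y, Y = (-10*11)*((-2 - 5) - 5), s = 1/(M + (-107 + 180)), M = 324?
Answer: 1320/397 ≈ 3.3249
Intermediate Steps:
s = 1/397 (s = 1/(324 + (-107 + 180)) = 1/(324 + 73) = 1/397 ≈ 0.0025189)
Y = 1320 (Y = -110*(-7 - 5) = -110*(-12) = 1320)
T = 1320
s*T = (1/397)*1320 = 1320/397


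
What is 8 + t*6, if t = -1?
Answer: 2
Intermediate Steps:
8 + t*6 = 8 - 1*6 = 8 - 6 = 2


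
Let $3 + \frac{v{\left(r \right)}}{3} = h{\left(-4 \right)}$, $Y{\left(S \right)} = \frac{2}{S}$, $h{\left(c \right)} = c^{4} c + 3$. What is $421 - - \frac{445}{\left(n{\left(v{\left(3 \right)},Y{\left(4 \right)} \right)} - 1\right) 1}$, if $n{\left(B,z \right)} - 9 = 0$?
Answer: $\frac{3813}{8} \approx 476.63$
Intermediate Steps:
$h{\left(c \right)} = 3 + c^{5}$ ($h{\left(c \right)} = c^{5} + 3 = 3 + c^{5}$)
$v{\left(r \right)} = -3072$ ($v{\left(r \right)} = -9 + 3 \left(3 + \left(-4\right)^{5}\right) = -9 + 3 \left(3 - 1024\right) = -9 + 3 \left(-1021\right) = -9 - 3063 = -3072$)
$n{\left(B,z \right)} = 9$ ($n{\left(B,z \right)} = 9 + 0 = 9$)
$421 - - \frac{445}{\left(n{\left(v{\left(3 \right)},Y{\left(4 \right)} \right)} - 1\right) 1} = 421 - - \frac{445}{\left(9 - 1\right) 1} = 421 - - \frac{445}{8 \cdot 1} = 421 - - \frac{445}{8} = 421 + \frac{445}{8} = \frac{3813}{8}$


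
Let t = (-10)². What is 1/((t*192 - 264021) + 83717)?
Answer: -1/161104 ≈ -6.2072e-6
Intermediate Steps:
t = 100
1/((t*192 - 264021) + 83717) = 1/((100*192 - 264021) + 83717) = 1/((19200 - 264021) + 83717) = 1/(-244821 + 83717) = 1/(-161104) = -1/161104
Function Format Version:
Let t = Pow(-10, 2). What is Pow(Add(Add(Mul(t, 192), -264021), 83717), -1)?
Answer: Rational(-1, 161104) ≈ -6.2072e-6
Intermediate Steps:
t = 100
Pow(Add(Add(Mul(t, 192), -264021), 83717), -1) = Pow(Add(Add(Mul(100, 192), -264021), 83717), -1) = Pow(Add(Add(19200, -264021), 83717), -1) = Pow(Add(-244821, 83717), -1) = Pow(-161104, -1) = Rational(-1, 161104)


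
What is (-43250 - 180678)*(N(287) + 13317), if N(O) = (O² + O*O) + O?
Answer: -39935767376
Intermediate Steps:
N(O) = O + 2*O² (N(O) = (O² + O²) + O = 2*O² + O = O + 2*O²)
(-43250 - 180678)*(N(287) + 13317) = (-43250 - 180678)*(287*(1 + 2*287) + 13317) = -223928*(287*(1 + 574) + 13317) = -223928*(287*575 + 13317) = -223928*(165025 + 13317) = -223928*178342 = -39935767376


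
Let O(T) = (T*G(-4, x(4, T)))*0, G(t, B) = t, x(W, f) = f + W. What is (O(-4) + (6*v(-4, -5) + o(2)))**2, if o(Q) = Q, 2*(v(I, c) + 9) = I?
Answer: 4096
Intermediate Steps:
v(I, c) = -9 + I/2
x(W, f) = W + f
O(T) = 0 (O(T) = (T*(-4))*0 = -4*T*0 = 0)
(O(-4) + (6*v(-4, -5) + o(2)))**2 = (0 + (6*(-9 + (1/2)*(-4)) + 2))**2 = (0 + (6*(-9 - 2) + 2))**2 = (0 + (6*(-11) + 2))**2 = (0 + (-66 + 2))**2 = (0 - 64)**2 = (-64)**2 = 4096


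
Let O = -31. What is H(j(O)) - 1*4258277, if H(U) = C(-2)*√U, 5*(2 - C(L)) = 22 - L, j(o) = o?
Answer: -4258277 - 14*I*√31/5 ≈ -4.2583e+6 - 15.59*I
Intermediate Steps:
C(L) = -12/5 + L/5 (C(L) = 2 - (22 - L)/5 = 2 + (-22/5 + L/5) = -12/5 + L/5)
H(U) = -14*√U/5 (H(U) = (-12/5 + (⅕)*(-2))*√U = (-12/5 - ⅖)*√U = -14*√U/5)
H(j(O)) - 1*4258277 = -14*I*√31/5 - 1*4258277 = -14*I*√31/5 - 4258277 = -4258277 - 14*I*√31/5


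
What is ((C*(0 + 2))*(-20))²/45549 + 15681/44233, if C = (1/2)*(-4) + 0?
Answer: 20353981/41117733 ≈ 0.49502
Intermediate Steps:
C = -2 (C = (1*(½))*(-4) + 0 = (½)*(-4) + 0 = -2 + 0 = -2)
((C*(0 + 2))*(-20))²/45549 + 15681/44233 = (-2*(0 + 2)*(-20))²/45549 + 15681/44233 = (-2*2*(-20))²*(1/45549) + 15681*(1/44233) = (-4*(-20))²*(1/45549) + 15681/44233 = 80²*(1/45549) + 15681/44233 = 6400*(1/45549) + 15681/44233 = 6400/45549 + 15681/44233 = 20353981/41117733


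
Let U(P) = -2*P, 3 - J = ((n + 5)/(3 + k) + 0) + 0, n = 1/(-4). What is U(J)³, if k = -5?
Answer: -79507/64 ≈ -1242.3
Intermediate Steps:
n = -¼ ≈ -0.25000
J = 43/8 (J = 3 - (((-¼ + 5)/(3 - 5) + 0) + 0) = 3 - (((19/4)/(-2) + 0) + 0) = 3 - (((19/4)*(-½) + 0) + 0) = 3 - ((-19/8 + 0) + 0) = 3 - (-19/8 + 0) = 3 - 1*(-19/8) = 3 + 19/8 = 43/8 ≈ 5.3750)
U(J)³ = (-2*43/8)³ = (-43/4)³ = -79507/64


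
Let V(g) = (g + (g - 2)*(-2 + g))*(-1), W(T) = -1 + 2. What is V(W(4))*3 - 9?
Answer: -15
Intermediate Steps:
W(T) = 1
V(g) = -g - (-2 + g)² (V(g) = (g + (-2 + g)*(-2 + g))*(-1) = (g + (-2 + g)²)*(-1) = -g - (-2 + g)²)
V(W(4))*3 - 9 = (-1*1 - (-2 + 1)²)*3 - 9 = (-1 - 1*(-1)²)*3 - 9 = (-1 - 1*1)*3 - 9 = (-1 - 1)*3 - 9 = -2*3 - 9 = -6 - 9 = -15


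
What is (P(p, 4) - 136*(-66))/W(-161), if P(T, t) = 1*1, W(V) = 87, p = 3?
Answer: 8977/87 ≈ 103.18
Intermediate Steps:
P(T, t) = 1
(P(p, 4) - 136*(-66))/W(-161) = (1 - 136*(-66))/87 = (1 + 8976)*(1/87) = 8977*(1/87) = 8977/87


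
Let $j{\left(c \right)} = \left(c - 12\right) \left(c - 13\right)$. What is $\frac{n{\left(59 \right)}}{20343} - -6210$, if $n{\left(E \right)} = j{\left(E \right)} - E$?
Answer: $\frac{42110711}{6781} \approx 6210.1$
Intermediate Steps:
$j{\left(c \right)} = \left(-13 + c\right) \left(-12 + c\right)$ ($j{\left(c \right)} = \left(-12 + c\right) \left(-13 + c\right) = \left(-13 + c\right) \left(-12 + c\right)$)
$n{\left(E \right)} = 156 + E^{2} - 26 E$ ($n{\left(E \right)} = \left(156 + E^{2} - 25 E\right) - E = 156 + E^{2} - 26 E$)
$\frac{n{\left(59 \right)}}{20343} - -6210 = \frac{156 + 59^{2} - 1534}{20343} - -6210 = \left(156 + 3481 - 1534\right) \frac{1}{20343} + \left(-11779 + 17989\right) = 2103 \cdot \frac{1}{20343} + 6210 = \frac{701}{6781} + 6210 = \frac{42110711}{6781}$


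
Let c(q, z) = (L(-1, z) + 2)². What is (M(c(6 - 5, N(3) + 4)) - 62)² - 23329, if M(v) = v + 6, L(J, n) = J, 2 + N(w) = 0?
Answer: -20304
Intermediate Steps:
N(w) = -2 (N(w) = -2 + 0 = -2)
c(q, z) = 1 (c(q, z) = (-1 + 2)² = 1² = 1)
M(v) = 6 + v
(M(c(6 - 5, N(3) + 4)) - 62)² - 23329 = ((6 + 1) - 62)² - 23329 = (7 - 62)² - 23329 = (-55)² - 23329 = 3025 - 23329 = -20304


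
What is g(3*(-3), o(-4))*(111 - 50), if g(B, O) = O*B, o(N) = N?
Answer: 2196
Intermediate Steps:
g(B, O) = B*O
g(3*(-3), o(-4))*(111 - 50) = ((3*(-3))*(-4))*(111 - 50) = -9*(-4)*61 = 36*61 = 2196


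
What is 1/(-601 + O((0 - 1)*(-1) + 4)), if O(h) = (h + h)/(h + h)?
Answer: -1/600 ≈ -0.0016667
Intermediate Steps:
O(h) = 1 (O(h) = (2*h)/((2*h)) = (2*h)*(1/(2*h)) = 1)
1/(-601 + O((0 - 1)*(-1) + 4)) = 1/(-601 + 1) = 1/(-600) = -1/600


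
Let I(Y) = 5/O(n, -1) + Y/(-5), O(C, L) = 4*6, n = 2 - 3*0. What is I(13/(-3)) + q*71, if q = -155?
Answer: -440157/40 ≈ -11004.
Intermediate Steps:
n = 2 (n = 2 + 0 = 2)
O(C, L) = 24
I(Y) = 5/24 - Y/5 (I(Y) = 5/24 + Y/(-5) = 5*(1/24) + Y*(-⅕) = 5/24 - Y/5)
I(13/(-3)) + q*71 = (5/24 - 13/(5*(-3))) - 155*71 = (5/24 - 13*(-1)/(5*3)) - 11005 = (5/24 - ⅕*(-13/3)) - 11005 = (5/24 + 13/15) - 11005 = 43/40 - 11005 = -440157/40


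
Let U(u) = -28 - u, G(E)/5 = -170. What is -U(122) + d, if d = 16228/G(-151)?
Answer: 55636/425 ≈ 130.91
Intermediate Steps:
G(E) = -850 (G(E) = 5*(-170) = -850)
d = -8114/425 (d = 16228/(-850) = 16228*(-1/850) = -8114/425 ≈ -19.092)
-U(122) + d = -(-28 - 1*122) - 8114/425 = -(-28 - 122) - 8114/425 = -1*(-150) - 8114/425 = 150 - 8114/425 = 55636/425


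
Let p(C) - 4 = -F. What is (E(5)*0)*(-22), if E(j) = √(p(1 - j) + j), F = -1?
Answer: 0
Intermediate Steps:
p(C) = 5 (p(C) = 4 - 1*(-1) = 4 + 1 = 5)
E(j) = √(5 + j)
(E(5)*0)*(-22) = (√(5 + 5)*0)*(-22) = (√10*0)*(-22) = 0*(-22) = 0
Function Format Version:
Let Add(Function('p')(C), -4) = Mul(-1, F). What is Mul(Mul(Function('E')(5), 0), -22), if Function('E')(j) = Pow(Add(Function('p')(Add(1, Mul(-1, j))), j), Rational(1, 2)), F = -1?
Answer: 0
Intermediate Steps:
Function('p')(C) = 5 (Function('p')(C) = Add(4, Mul(-1, -1)) = Add(4, 1) = 5)
Function('E')(j) = Pow(Add(5, j), Rational(1, 2))
Mul(Mul(Function('E')(5), 0), -22) = Mul(Mul(Pow(Add(5, 5), Rational(1, 2)), 0), -22) = Mul(Mul(Pow(10, Rational(1, 2)), 0), -22) = Mul(0, -22) = 0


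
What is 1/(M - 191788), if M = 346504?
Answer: 1/154716 ≈ 6.4635e-6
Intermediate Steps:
1/(M - 191788) = 1/(346504 - 191788) = 1/154716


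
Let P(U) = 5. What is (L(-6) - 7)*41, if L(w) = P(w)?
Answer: -82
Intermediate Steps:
L(w) = 5
(L(-6) - 7)*41 = (5 - 7)*41 = -2*41 = -82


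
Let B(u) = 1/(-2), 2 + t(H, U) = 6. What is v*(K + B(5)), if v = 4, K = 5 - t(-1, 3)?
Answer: 2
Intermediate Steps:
t(H, U) = 4 (t(H, U) = -2 + 6 = 4)
K = 1 (K = 5 - 1*4 = 5 - 4 = 1)
B(u) = -1/2
v*(K + B(5)) = 4*(1 - 1/2) = 4*(1/2) = 2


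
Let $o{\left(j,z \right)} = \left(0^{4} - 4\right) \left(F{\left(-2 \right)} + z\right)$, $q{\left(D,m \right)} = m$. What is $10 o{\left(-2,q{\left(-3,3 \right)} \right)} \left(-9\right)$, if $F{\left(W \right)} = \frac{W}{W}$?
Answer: $1440$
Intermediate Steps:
$F{\left(W \right)} = 1$
$o{\left(j,z \right)} = -4 - 4 z$ ($o{\left(j,z \right)} = \left(0^{4} - 4\right) \left(1 + z\right) = \left(0 - 4\right) \left(1 + z\right) = - 4 \left(1 + z\right) = -4 - 4 z$)
$10 o{\left(-2,q{\left(-3,3 \right)} \right)} \left(-9\right) = 10 \left(-4 - 12\right) \left(-9\right) = 10 \left(-16\right) \left(-9\right) = \left(-160\right) \left(-9\right) = 1440$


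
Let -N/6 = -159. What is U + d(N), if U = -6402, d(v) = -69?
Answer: -6471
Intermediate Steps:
N = 954 (N = -6*(-159) = 954)
U + d(N) = -6402 - 69 = -6471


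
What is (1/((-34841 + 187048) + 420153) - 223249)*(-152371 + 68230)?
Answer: 10751435812143099/572360 ≈ 1.8784e+10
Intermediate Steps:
(1/((-34841 + 187048) + 420153) - 223249)*(-152371 + 68230) = (1/(152207 + 420153) - 223249)*(-84141) = (1/572360 - 223249)*(-84141) = -127778797639/572360*(-84141) = 10751435812143099/572360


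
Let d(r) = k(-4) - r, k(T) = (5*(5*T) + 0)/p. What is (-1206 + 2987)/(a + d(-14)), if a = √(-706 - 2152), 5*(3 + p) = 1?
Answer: 2169258/130573 - 87269*I*√2858/261146 ≈ 16.613 - 17.865*I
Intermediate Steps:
p = -14/5 (p = -3 + (⅕)*1 = -3 + ⅕ = -14/5 ≈ -2.8000)
a = I*√2858 (a = √(-2858) = I*√2858 ≈ 53.46*I)
k(T) = -125*T/14 (k(T) = (5*(5*T) + 0)/(-14/5) = (25*T + 0)*(-5/14) = (25*T)*(-5/14) = -125*T/14)
d(r) = 250/7 - r (d(r) = -125/14*(-4) - r = 250/7 - r)
(-1206 + 2987)/(a + d(-14)) = (-1206 + 2987)/(I*√2858 + (250/7 - 1*(-14))) = 1781/(I*√2858 + (250/7 + 14)) = 1781/(I*√2858 + 348/7) = 1781/(348/7 + I*√2858)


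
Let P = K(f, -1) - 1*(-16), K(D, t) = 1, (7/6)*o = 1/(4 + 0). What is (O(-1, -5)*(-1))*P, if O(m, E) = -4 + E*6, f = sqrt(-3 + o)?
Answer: 578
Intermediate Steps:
o = 3/14 (o = 6/(7*(4 + 0)) = (6/7)/4 = (6/7)*(1/4) = 3/14 ≈ 0.21429)
f = I*sqrt(546)/14 (f = sqrt(-3 + 3/14) = sqrt(-39/14) = I*sqrt(546)/14 ≈ 1.669*I)
O(m, E) = -4 + 6*E
P = 17 (P = 1 - 1*(-16) = 1 + 16 = 17)
(O(-1, -5)*(-1))*P = ((-4 + 6*(-5))*(-1))*17 = ((-4 - 30)*(-1))*17 = -34*(-1)*17 = 34*17 = 578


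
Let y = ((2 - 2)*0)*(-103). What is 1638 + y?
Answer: 1638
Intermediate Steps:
y = 0 (y = (0*0)*(-103) = 0*(-103) = 0)
1638 + y = 1638 + 0 = 1638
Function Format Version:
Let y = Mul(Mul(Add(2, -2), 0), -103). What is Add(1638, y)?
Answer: 1638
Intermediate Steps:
y = 0 (y = Mul(Mul(0, 0), -103) = Mul(0, -103) = 0)
Add(1638, y) = Add(1638, 0) = 1638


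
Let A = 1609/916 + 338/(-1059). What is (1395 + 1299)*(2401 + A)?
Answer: 1046381015183/161674 ≈ 6.4722e+6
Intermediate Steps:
A = 1394323/970044 (A = 1609*(1/916) + 338*(-1/1059) = 1609/916 - 338/1059 = 1394323/970044 ≈ 1.4374)
(1395 + 1299)*(2401 + A) = (1395 + 1299)*(2401 + 1394323/970044) = 2694*(2330469967/970044) = 1046381015183/161674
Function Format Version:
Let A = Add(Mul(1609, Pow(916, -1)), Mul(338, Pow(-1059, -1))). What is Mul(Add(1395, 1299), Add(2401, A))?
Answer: Rational(1046381015183, 161674) ≈ 6.4722e+6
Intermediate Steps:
A = Rational(1394323, 970044) (A = Add(Mul(1609, Rational(1, 916)), Mul(338, Rational(-1, 1059))) = Add(Rational(1609, 916), Rational(-338, 1059)) = Rational(1394323, 970044) ≈ 1.4374)
Mul(Add(1395, 1299), Add(2401, A)) = Mul(Add(1395, 1299), Add(2401, Rational(1394323, 970044))) = Mul(2694, Rational(2330469967, 970044)) = Rational(1046381015183, 161674)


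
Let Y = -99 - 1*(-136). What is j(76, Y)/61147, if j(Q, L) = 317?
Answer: 317/61147 ≈ 0.0051842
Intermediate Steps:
Y = 37 (Y = -99 + 136 = 37)
j(76, Y)/61147 = 317/61147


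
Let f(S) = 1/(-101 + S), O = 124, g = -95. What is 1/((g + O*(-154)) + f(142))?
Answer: -41/786830 ≈ -5.2108e-5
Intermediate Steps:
1/((g + O*(-154)) + f(142)) = 1/((-95 + 124*(-154)) + 1/(-101 + 142)) = 1/((-95 - 19096) + 1/41) = 1/(-19191 + 1/41) = 1/(-786830/41) = -41/786830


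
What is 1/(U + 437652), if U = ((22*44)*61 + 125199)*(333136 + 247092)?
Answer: 1/106905705968 ≈ 9.3540e-12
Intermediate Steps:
U = 106905268316 (U = (968*61 + 125199)*580228 = (59048 + 125199)*580228 = 184247*580228 = 106905268316)
1/(U + 437652) = 1/(106905268316 + 437652) = 1/106905705968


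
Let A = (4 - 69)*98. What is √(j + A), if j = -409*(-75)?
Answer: √24305 ≈ 155.90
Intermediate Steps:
j = 30675
A = -6370 (A = -65*98 = -6370)
√(j + A) = √(30675 - 6370) = √24305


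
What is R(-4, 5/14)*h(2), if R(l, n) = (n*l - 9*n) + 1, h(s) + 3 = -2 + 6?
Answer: -51/14 ≈ -3.6429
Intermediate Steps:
h(s) = 1 (h(s) = -3 + (-2 + 6) = -3 + 4 = 1)
R(l, n) = 1 - 9*n + l*n (R(l, n) = (l*n - 9*n) + 1 = (-9*n + l*n) + 1 = 1 - 9*n + l*n)
R(-4, 5/14)*h(2) = (1 - 45/14 - 20/14)*1 = (1 - 9*5/14 - 4*5/14)*1 = (1 - 45/14 - 10/7)*1 = -51/14*1 = -51/14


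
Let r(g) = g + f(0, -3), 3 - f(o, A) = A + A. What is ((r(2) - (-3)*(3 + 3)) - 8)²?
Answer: 441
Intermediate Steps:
f(o, A) = 3 - 2*A (f(o, A) = 3 - (A + A) = 3 - 2*A)
r(g) = 9 + g (r(g) = g + (3 - 2*(-3)) = g + (3 + 6) = g + 9 = 9 + g)
((r(2) - (-3)*(3 + 3)) - 8)² = (((9 + 2) - (-3)*(3 + 3)) - 8)² = ((11 - (-3)*6) - 8)² = ((11 - 1*(-18)) - 8)² = ((11 + 18) - 8)² = (29 - 8)² = 21² = 441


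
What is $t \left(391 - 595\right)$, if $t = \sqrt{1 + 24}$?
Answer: $-1020$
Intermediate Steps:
$t = 5$ ($t = \sqrt{25} = 5$)
$t \left(391 - 595\right) = 5 \left(391 - 595\right) = 5 \left(-204\right) = -1020$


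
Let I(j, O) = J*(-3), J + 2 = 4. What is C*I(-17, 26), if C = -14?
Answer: 84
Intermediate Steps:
J = 2 (J = -2 + 4 = 2)
I(j, O) = -6 (I(j, O) = 2*(-3) = -6)
C*I(-17, 26) = -14*(-6) = 84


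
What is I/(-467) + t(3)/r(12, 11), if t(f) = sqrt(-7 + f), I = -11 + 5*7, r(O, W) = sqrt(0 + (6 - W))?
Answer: -24/467 + 2*sqrt(5)/5 ≈ 0.84304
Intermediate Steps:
r(O, W) = sqrt(6 - W)
I = 24 (I = -11 + 35 = 24)
I/(-467) + t(3)/r(12, 11) = 24/(-467) + sqrt(-7 + 3)/(sqrt(6 - 1*11)) = 24*(-1/467) + sqrt(-4)/(sqrt(6 - 11)) = -24/467 + (2*I)/(sqrt(-5)) = -24/467 + (2*I)/((I*sqrt(5))) = -24/467 + (2*I)*(-I*sqrt(5)/5) = -24/467 + 2*sqrt(5)/5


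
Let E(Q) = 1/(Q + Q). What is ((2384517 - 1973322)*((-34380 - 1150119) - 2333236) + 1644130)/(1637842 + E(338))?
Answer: -977816017855820/1107181193 ≈ -8.8316e+5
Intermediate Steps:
E(Q) = 1/(2*Q)
((2384517 - 1973322)*((-34380 - 1150119) - 2333236) + 1644130)/(1637842 + E(338)) = ((2384517 - 1973322)*((-34380 - 1150119) - 2333236) + 1644130)/(1637842 + (1/2)/338) = (411195*(-1184499 - 2333236) + 1644130)/(1637842 + (1/2)*(1/338)) = (411195*(-3517735) + 1644130)/(1637842 + 1/676) = (-1446475043325 + 1644130)/(1107181193/676) = -1446473399195*676/1107181193 = -977816017855820/1107181193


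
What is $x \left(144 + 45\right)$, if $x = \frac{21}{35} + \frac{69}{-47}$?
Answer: $- \frac{38556}{235} \approx -164.07$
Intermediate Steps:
$x = - \frac{204}{235}$ ($x = 21 \cdot \frac{1}{35} + 69 \left(- \frac{1}{47}\right) = \frac{3}{5} - \frac{69}{47} = - \frac{204}{235} \approx -0.86808$)
$x \left(144 + 45\right) = - \frac{204 \left(144 + 45\right)}{235} = \left(- \frac{204}{235}\right) 189 = - \frac{38556}{235}$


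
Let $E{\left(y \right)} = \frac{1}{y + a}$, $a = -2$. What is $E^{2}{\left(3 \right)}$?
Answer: $1$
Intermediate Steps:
$E{\left(y \right)} = \frac{1}{-2 + y}$ ($E{\left(y \right)} = \frac{1}{y - 2} = \frac{1}{-2 + y}$)
$E^{2}{\left(3 \right)} = \left(\frac{1}{-2 + 3}\right)^{2} = \left(1^{-1}\right)^{2} = 1^{2} = 1$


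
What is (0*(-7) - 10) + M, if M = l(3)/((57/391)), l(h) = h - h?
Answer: -10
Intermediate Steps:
l(h) = 0
M = 0 (M = 0/((57/391)) = 0/((57*(1/391))) = 0/(57/391) = 0*(391/57) = 0)
(0*(-7) - 10) + M = (0*(-7) - 10) + 0 = (0 - 10) + 0 = -10 + 0 = -10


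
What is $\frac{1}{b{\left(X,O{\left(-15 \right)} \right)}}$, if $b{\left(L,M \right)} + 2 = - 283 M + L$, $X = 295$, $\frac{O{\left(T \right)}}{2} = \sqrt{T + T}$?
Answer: $\frac{293}{9696529} + \frac{566 i \sqrt{30}}{9696529} \approx 3.0217 \cdot 10^{-5} + 0.00031971 i$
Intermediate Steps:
$O{\left(T \right)} = 2 \sqrt{2} \sqrt{T}$ ($O{\left(T \right)} = 2 \sqrt{T + T} = 2 \sqrt{2 T} = 2 \sqrt{2} \sqrt{T}$)
$b{\left(L,M \right)} = -2 + L - 283 M$ ($b{\left(L,M \right)} = -2 + \left(- 283 M + L\right) = -2 + \left(L - 283 M\right) = -2 + L - 283 M$)
$\frac{1}{b{\left(X,O{\left(-15 \right)} \right)}} = \frac{1}{-2 + 295 - 283 \cdot 2 \sqrt{2} \sqrt{-15}} = \frac{1}{-2 + 295 - 283 \cdot 2 \sqrt{2} i \sqrt{15}} = \frac{1}{-2 + 295 - 283 \cdot 2 i \sqrt{30}} = \frac{1}{-2 + 295 - 566 i \sqrt{30}} = \frac{1}{293 - 566 i \sqrt{30}}$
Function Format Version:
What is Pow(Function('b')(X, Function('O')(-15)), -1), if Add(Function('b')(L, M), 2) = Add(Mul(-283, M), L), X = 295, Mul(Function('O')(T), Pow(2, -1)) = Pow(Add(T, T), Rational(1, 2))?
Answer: Add(Rational(293, 9696529), Mul(Rational(566, 9696529), I, Pow(30, Rational(1, 2)))) ≈ Add(3.0217e-5, Mul(0.00031971, I))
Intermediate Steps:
Function('O')(T) = Mul(2, Pow(2, Rational(1, 2)), Pow(T, Rational(1, 2))) (Function('O')(T) = Mul(2, Pow(Add(T, T), Rational(1, 2))) = Mul(2, Pow(Mul(2, T), Rational(1, 2))) = Mul(2, Mul(Pow(2, Rational(1, 2)), Pow(T, Rational(1, 2)))) = Mul(2, Pow(2, Rational(1, 2)), Pow(T, Rational(1, 2))))
Function('b')(L, M) = Add(-2, L, Mul(-283, M)) (Function('b')(L, M) = Add(-2, Add(Mul(-283, M), L)) = Add(-2, Add(L, Mul(-283, M))) = Add(-2, L, Mul(-283, M)))
Pow(Function('b')(X, Function('O')(-15)), -1) = Pow(Add(-2, 295, Mul(-283, Mul(2, Pow(2, Rational(1, 2)), Pow(-15, Rational(1, 2))))), -1) = Pow(Add(-2, 295, Mul(-283, Mul(2, Pow(2, Rational(1, 2)), Mul(I, Pow(15, Rational(1, 2)))))), -1) = Pow(Add(-2, 295, Mul(-283, Mul(2, I, Pow(30, Rational(1, 2))))), -1) = Pow(Add(-2, 295, Mul(-566, I, Pow(30, Rational(1, 2)))), -1) = Pow(Add(293, Mul(-566, I, Pow(30, Rational(1, 2)))), -1)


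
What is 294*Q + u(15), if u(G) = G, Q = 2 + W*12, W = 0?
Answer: 603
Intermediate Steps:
Q = 2 (Q = 2 + 0*12 = 2 + 0 = 2)
294*Q + u(15) = 294*2 + 15 = 588 + 15 = 603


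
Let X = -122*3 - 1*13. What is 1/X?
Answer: -1/379 ≈ -0.0026385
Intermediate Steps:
X = -379 (X = -366 - 13 = -379)
1/X = 1/(-379) = -1/379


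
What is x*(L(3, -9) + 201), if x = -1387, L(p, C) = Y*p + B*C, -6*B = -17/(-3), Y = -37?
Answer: -273239/2 ≈ -1.3662e+5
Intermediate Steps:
B = -17/18 (B = -(-17)/(6*(-3)) = -(-17)*(-1)/(6*3) = -⅙*17/3 = -17/18 ≈ -0.94444)
L(p, C) = -37*p - 17*C/18
x*(L(3, -9) + 201) = -1387*((-37*3 - 17/18*(-9)) + 201) = -1387*((-111 + 17/2) + 201) = -1387*(-205/2 + 201) = -1387*197/2 = -273239/2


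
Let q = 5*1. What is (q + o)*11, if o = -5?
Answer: 0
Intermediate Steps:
q = 5
(q + o)*11 = (5 - 5)*11 = 0*11 = 0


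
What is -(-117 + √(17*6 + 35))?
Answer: 117 - √137 ≈ 105.30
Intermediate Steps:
-(-117 + √(17*6 + 35)) = -(-117 + √(102 + 35)) = -(-117 + √137) = 117 - √137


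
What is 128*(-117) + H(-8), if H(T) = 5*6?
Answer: -14946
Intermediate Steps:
H(T) = 30
128*(-117) + H(-8) = 128*(-117) + 30 = -14976 + 30 = -14946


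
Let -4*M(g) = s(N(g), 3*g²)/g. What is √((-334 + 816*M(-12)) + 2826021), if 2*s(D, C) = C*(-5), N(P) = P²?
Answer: √2807327 ≈ 1675.5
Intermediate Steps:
s(D, C) = -5*C/2 (s(D, C) = (C*(-5))/2 = (-5*C)/2 = -5*C/2)
M(g) = 15*g/8 (M(g) = -(-15*g²/2)/(4*g) = -(-15)*g/8 = 15*g/8)
√((-334 + 816*M(-12)) + 2826021) = √((-334 + 816*((15/8)*(-12))) + 2826021) = √((-334 + 816*(-45/2)) + 2826021) = √((-334 - 18360) + 2826021) = √(-18694 + 2826021) = √2807327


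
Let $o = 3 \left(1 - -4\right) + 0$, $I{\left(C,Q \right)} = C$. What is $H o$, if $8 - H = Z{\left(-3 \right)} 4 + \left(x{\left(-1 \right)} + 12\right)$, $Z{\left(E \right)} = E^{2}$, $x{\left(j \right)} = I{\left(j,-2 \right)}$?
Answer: $-585$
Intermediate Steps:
$x{\left(j \right)} = j$
$o = 15$ ($o = 3 \left(1 + 4\right) + 0 = 3 \cdot 5 + 0 = 15 + 0 = 15$)
$H = -39$ ($H = 8 - \left(\left(-3\right)^{2} \cdot 4 + \left(-1 + 12\right)\right) = 8 - \left(9 \cdot 4 + 11\right) = 8 - \left(36 + 11\right) = 8 - 47 = -39$)
$H o = \left(-39\right) 15 = -585$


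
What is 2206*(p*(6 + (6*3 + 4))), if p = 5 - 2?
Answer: 185304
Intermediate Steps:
p = 3
2206*(p*(6 + (6*3 + 4))) = 2206*(3*(6 + (6*3 + 4))) = 2206*(3*(6 + (18 + 4))) = 2206*(3*(6 + 22)) = 2206*(3*28) = 2206*84 = 185304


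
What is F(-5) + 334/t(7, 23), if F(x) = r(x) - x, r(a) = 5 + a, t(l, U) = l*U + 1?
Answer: 572/81 ≈ 7.0617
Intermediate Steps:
t(l, U) = 1 + U*l (t(l, U) = U*l + 1 = 1 + U*l)
F(x) = 5 (F(x) = (5 + x) - x = 5)
F(-5) + 334/t(7, 23) = 5 + 334/(1 + 23*7) = 5 + 334/(1 + 161) = 5 + 334/162 = 5 + 334*(1/162) = 5 + 167/81 = 572/81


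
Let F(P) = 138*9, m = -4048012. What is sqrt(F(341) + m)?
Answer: I*sqrt(4046770) ≈ 2011.7*I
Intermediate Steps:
F(P) = 1242
sqrt(F(341) + m) = sqrt(1242 - 4048012) = sqrt(-4046770) = I*sqrt(4046770)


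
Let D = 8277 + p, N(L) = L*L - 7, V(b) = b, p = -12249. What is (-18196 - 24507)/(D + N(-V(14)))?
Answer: 42703/3783 ≈ 11.288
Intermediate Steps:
N(L) = -7 + L² (N(L) = L² - 7 = -7 + L²)
D = -3972 (D = 8277 - 12249 = -3972)
(-18196 - 24507)/(D + N(-V(14))) = (-18196 - 24507)/(-3972 + (-7 + (-1*14)²)) = -42703/(-3972 + (-7 + (-14)²)) = -42703/(-3972 + (-7 + 196)) = -42703/(-3972 + 189) = -42703/(-3783) = -42703*(-1/3783) = 42703/3783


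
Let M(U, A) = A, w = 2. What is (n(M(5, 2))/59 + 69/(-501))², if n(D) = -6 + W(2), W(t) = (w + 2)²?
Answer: 97969/97081609 ≈ 0.0010091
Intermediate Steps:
W(t) = 16 (W(t) = (2 + 2)² = 4² = 16)
n(D) = 10 (n(D) = -6 + 16 = 10)
(n(M(5, 2))/59 + 69/(-501))² = (10/59 + 69/(-501))² = (10*(1/59) + 69*(-1/501))² = (10/59 - 23/167)² = (313/9853)² = 97969/97081609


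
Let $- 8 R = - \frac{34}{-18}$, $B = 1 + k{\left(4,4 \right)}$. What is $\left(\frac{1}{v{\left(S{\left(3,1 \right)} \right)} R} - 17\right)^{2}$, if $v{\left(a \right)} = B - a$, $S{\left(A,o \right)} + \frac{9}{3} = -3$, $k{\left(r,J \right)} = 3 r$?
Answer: $\frac{30946969}{104329} \approx 296.63$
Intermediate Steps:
$B = 13$ ($B = 1 + 3 \cdot 4 = 1 + 12 = 13$)
$S{\left(A,o \right)} = -6$ ($S{\left(A,o \right)} = -3 - 3 = -6$)
$v{\left(a \right)} = 13 - a$
$R = - \frac{17}{72}$ ($R = - \frac{\left(-34\right) \frac{1}{-18}}{8} = - \frac{\left(-34\right) \left(- \frac{1}{18}\right)}{8} = \left(- \frac{1}{8}\right) \frac{17}{9} = - \frac{17}{72} \approx -0.23611$)
$\left(\frac{1}{v{\left(S{\left(3,1 \right)} \right)} R} - 17\right)^{2} = \left(\frac{1}{\left(13 - -6\right) \left(- \frac{17}{72}\right)} - 17\right)^{2} = \left(\frac{1}{\left(13 + 6\right) \left(- \frac{17}{72}\right)} - 17\right)^{2} = \left(\frac{1}{19 \left(- \frac{17}{72}\right)} - 17\right)^{2} = \left(\frac{1}{- \frac{323}{72}} - 17\right)^{2} = \left(- \frac{72}{323} - 17\right)^{2} = \left(- \frac{5563}{323}\right)^{2} = \frac{30946969}{104329}$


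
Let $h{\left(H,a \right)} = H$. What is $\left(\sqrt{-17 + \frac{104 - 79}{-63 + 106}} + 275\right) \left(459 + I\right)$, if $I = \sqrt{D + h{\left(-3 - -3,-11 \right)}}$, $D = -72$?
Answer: $\frac{3 \left(153 + 2 i \sqrt{2}\right) \left(11825 + i \sqrt{30358}\right)}{43} \approx 1.2619 \cdot 10^{5} + 4193.3 i$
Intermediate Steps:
$I = 6 i \sqrt{2}$ ($I = \sqrt{-72 - 0} = \sqrt{-72 + \left(-3 + 3\right)} = \sqrt{-72 + 0} = \sqrt{-72} = 6 i \sqrt{2} \approx 8.4853 i$)
$\left(\sqrt{-17 + \frac{104 - 79}{-63 + 106}} + 275\right) \left(459 + I\right) = \left(\sqrt{-17 + \frac{104 - 79}{-63 + 106}} + 275\right) \left(459 + 6 i \sqrt{2}\right) = \left(\sqrt{-17 + \frac{25}{43}} + 275\right) \left(459 + 6 i \sqrt{2}\right) = \left(\sqrt{- \frac{706}{43}} + 275\right) \left(459 + 6 i \sqrt{2}\right) = \left(\frac{i \sqrt{30358}}{43} + 275\right) \left(459 + 6 i \sqrt{2}\right) = \left(275 + \frac{i \sqrt{30358}}{43}\right) \left(459 + 6 i \sqrt{2}\right)$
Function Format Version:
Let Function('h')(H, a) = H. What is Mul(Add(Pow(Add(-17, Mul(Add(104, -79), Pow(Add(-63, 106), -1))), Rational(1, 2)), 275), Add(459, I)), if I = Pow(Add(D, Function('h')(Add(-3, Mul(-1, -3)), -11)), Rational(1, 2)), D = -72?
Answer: Mul(Rational(3, 43), Add(153, Mul(2, I, Pow(2, Rational(1, 2)))), Add(11825, Mul(I, Pow(30358, Rational(1, 2))))) ≈ Add(1.2619e+5, Mul(4193.3, I))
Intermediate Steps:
I = Mul(6, I, Pow(2, Rational(1, 2))) (I = Pow(Add(-72, Add(-3, Mul(-1, -3))), Rational(1, 2)) = Pow(Add(-72, Add(-3, 3)), Rational(1, 2)) = Pow(Add(-72, 0), Rational(1, 2)) = Pow(-72, Rational(1, 2)) = Mul(6, I, Pow(2, Rational(1, 2))) ≈ Mul(8.4853, I))
Mul(Add(Pow(Add(-17, Mul(Add(104, -79), Pow(Add(-63, 106), -1))), Rational(1, 2)), 275), Add(459, I)) = Mul(Add(Pow(Add(-17, Mul(Add(104, -79), Pow(Add(-63, 106), -1))), Rational(1, 2)), 275), Add(459, Mul(6, I, Pow(2, Rational(1, 2))))) = Mul(Add(Pow(Add(-17, Mul(25, Pow(43, -1))), Rational(1, 2)), 275), Add(459, Mul(6, I, Pow(2, Rational(1, 2))))) = Mul(Add(Pow(Add(-17, Mul(25, Rational(1, 43))), Rational(1, 2)), 275), Add(459, Mul(6, I, Pow(2, Rational(1, 2))))) = Mul(Add(Pow(Add(-17, Rational(25, 43)), Rational(1, 2)), 275), Add(459, Mul(6, I, Pow(2, Rational(1, 2))))) = Mul(Add(Pow(Rational(-706, 43), Rational(1, 2)), 275), Add(459, Mul(6, I, Pow(2, Rational(1, 2))))) = Mul(Add(Mul(Rational(1, 43), I, Pow(30358, Rational(1, 2))), 275), Add(459, Mul(6, I, Pow(2, Rational(1, 2))))) = Mul(Add(275, Mul(Rational(1, 43), I, Pow(30358, Rational(1, 2)))), Add(459, Mul(6, I, Pow(2, Rational(1, 2)))))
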